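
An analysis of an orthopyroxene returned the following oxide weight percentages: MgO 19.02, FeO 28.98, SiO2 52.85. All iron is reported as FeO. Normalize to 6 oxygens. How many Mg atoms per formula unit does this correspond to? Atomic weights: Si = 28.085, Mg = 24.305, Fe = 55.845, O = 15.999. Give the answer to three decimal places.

1.075 Mg apfu

MgO: 19.02/40.304 = 0.47191 mol → 0.47191 mol Mg, 0.47191 mol O.
FeO: 28.98/71.844 = 0.40337 mol → 0.40337 mol Fe, 0.40337 mol O.
SiO2: 52.85/60.083 = 0.87962 mol → 0.87962 mol Si, 1.75924 mol O.
Total oxygen = 2.63452 mol. Normalization factor = 6/2.63452 = 2.27745.
Mg per 6 O = 0.47191 × 2.27745 = 1.075.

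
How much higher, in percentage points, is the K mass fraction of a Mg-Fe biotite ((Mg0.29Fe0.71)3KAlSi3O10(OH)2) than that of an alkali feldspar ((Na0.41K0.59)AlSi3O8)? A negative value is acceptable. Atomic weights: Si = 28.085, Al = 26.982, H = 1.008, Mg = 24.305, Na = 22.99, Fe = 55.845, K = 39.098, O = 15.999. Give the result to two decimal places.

First mineral: 39.098 g K in 484.434 g formula = 8.07 wt% K.
Second mineral: 23.068 g K in 271.723 g formula = 8.49 wt% K.
8.07% − 8.49% gives a difference of -0.42 percentage points.

-0.42 percentage points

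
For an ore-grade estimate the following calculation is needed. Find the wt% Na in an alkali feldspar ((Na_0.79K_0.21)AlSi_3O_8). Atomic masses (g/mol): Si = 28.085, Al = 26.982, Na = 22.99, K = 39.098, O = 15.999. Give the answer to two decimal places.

Molar mass of (Na_0.79K_0.21)AlSi_3O_8: 0.79×22.99 + 0.21×39.098 + 1×26.982 + 3×28.085 + 8×15.999 = 265.602 g/mol.
Mass of Na per formula unit: 0.79 × 22.99 = 18.162 g.
Weight fraction Na = 18.162 / 265.602 = 0.0684.

6.84 weight percent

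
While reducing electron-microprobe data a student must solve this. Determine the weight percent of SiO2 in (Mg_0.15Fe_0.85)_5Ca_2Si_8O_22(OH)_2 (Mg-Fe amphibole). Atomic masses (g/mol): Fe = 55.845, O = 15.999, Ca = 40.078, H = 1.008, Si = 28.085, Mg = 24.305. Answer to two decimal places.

50.79 wt%

Molar mass of (Mg_0.15Fe_0.85)_5Ca_2Si_8O_22(OH)_2 = 0.75*24.305 + 4.25*55.845 + 2*40.078 + 8*28.085 + 24*15.999 + 2*1.008 = 946.398 g/mol.
Each formula unit contains 8 Si, equivalent to 8/1 = 8.0000 mol SiO2.
M(SiO2) = 1×28.085 + 2×15.999 = 60.083 g/mol.
Mass of SiO2 per formula unit = 8.0000 × 60.083 = 480.664 g.
SiO2 wt% = 480.664 / 946.398 × 100 = 50.79%.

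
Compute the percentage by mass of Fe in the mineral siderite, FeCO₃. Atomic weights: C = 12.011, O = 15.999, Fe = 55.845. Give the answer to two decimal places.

Formula mass = 1·55.845 + 1·12.011 + 3·15.999 = 115.853 g/mol, of which 55.845 g is Fe.
So Fe makes up 55.845/115.853 = 0.4820 of the mass, i.e. 48.20%.

48.20 mass %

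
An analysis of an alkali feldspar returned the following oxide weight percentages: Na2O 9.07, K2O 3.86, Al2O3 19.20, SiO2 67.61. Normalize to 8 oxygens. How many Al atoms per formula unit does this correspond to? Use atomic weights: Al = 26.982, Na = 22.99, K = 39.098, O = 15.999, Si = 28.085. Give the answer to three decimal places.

Na2O: 9.07/61.979 = 0.14634 mol → 0.29268 mol Na, 0.14634 mol O.
K2O: 3.86/94.195 = 0.04098 mol → 0.08196 mol K, 0.04098 mol O.
Al2O3: 19.20/101.961 = 0.18831 mol → 0.37662 mol Al, 0.56493 mol O.
SiO2: 67.61/60.083 = 1.12528 mol → 1.12528 mol Si, 2.25056 mol O.
Total oxygen = 3.00281 mol. Normalization factor = 8/3.00281 = 2.66417.
Al per 8 O = 0.37662 × 2.66417 = 1.003.

1.003 Al apfu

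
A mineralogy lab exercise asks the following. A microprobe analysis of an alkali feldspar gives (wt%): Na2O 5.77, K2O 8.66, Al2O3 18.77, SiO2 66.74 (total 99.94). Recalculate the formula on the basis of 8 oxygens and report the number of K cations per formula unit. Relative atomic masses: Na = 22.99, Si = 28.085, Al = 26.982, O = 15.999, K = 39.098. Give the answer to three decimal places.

0.497 K apfu

Na2O: 5.77/61.979 = 0.09310 mol → 0.18620 mol Na, 0.09310 mol O.
K2O: 8.66/94.195 = 0.09194 mol → 0.18388 mol K, 0.09194 mol O.
Al2O3: 18.77/101.961 = 0.18409 mol → 0.36818 mol Al, 0.55227 mol O.
SiO2: 66.74/60.083 = 1.11080 mol → 1.11080 mol Si, 2.22160 mol O.
Total oxygen = 2.95891 mol. Normalization factor = 8/2.95891 = 2.70370.
K per 8 O = 0.18388 × 2.70370 = 0.497.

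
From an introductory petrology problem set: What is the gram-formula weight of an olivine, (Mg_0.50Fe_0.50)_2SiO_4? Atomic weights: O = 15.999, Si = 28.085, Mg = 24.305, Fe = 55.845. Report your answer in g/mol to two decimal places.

172.23 g/mol

The formula mass is the sum 1·24.305 + 1·55.845 + 1·28.085 + 4·15.999.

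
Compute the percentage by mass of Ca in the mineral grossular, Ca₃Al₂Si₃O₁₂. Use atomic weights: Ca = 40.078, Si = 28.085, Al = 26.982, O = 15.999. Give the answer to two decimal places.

26.69 mass %

M(Ca₃Al₂Si₃O₁₂) = 450.441 g/mol.
Ca contributes 3 × 40.078 = 120.234 g per mole.
120.234/450.441 = 0.2669 → 26.69%.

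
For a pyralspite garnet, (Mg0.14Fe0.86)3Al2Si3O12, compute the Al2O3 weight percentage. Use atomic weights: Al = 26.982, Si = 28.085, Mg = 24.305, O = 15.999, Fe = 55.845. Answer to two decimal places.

21.04 wt%

M((Mg0.14Fe0.86)3Al2Si3O12) = 484.495 g/mol; M(Al2O3) = 101.961 g/mol.
Moles Al2O3 per formula unit = 2 Al ÷ 2 = 1.0000.
Al2O3 fraction = (1.0000 × 101.961) / 484.495 = 101.961/484.495 = 0.2104.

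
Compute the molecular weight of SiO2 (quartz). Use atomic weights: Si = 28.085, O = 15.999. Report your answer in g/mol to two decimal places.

60.08 g/mol

M = 1*28.085 + 2*15.999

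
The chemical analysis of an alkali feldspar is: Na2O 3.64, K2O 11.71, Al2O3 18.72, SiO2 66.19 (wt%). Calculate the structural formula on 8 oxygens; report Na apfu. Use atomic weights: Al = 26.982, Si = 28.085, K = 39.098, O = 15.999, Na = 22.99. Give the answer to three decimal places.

3.64 wt% Na2O ÷ 61.979 g/mol = 0.05873 mol, giving 0.11746 Na and 0.05873 O.
11.71 wt% K2O ÷ 94.195 g/mol = 0.12432 mol, giving 0.24864 K and 0.12432 O.
18.72 wt% Al2O3 ÷ 101.961 g/mol = 0.18360 mol, giving 0.36720 Al and 0.55080 O.
66.19 wt% SiO2 ÷ 60.083 g/mol = 1.10164 mol, giving 1.10164 Si and 2.20328 O.
Oxygen sums to 2.93713; scaling by 8/2.93713 = 2.72375 puts the formula on 8 O.
Na: 0.11746 × 2.72375 = 0.320 atoms per formula unit.

0.320 Na apfu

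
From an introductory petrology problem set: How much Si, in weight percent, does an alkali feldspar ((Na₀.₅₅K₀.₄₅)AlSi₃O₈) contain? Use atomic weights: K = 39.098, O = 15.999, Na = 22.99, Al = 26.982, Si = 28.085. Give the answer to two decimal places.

Molar mass of (Na₀.₅₅K₀.₄₅)AlSi₃O₈: 0.55*22.99 + 0.45*39.098 + 1*26.982 + 3*28.085 + 8*15.999 = 269.468 g/mol.
Mass of Si per formula unit: 3 × 28.085 = 84.255 g.
Weight fraction Si = 84.255 / 269.468 = 0.3127.

31.27 weight percent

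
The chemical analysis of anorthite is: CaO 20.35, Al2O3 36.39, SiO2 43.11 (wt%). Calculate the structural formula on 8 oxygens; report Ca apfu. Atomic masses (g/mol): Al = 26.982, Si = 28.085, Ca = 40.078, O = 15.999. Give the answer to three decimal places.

1.012 Ca apfu

CaO: 20.35/56.077 = 0.36289 mol → 0.36289 mol Ca, 0.36289 mol O.
Al2O3: 36.39/101.961 = 0.35690 mol → 0.71380 mol Al, 1.07070 mol O.
SiO2: 43.11/60.083 = 0.71751 mol → 0.71751 mol Si, 1.43502 mol O.
Total oxygen = 2.86861 mol. Normalization factor = 8/2.86861 = 2.78881.
Ca per 8 O = 0.36289 × 2.78881 = 1.012.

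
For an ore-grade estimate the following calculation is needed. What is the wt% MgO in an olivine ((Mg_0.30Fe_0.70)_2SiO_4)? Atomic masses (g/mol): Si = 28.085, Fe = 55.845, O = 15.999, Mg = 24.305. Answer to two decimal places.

13.08 wt%

M((Mg_0.30Fe_0.70)_2SiO_4) = 184.847 g/mol; M(MgO) = 40.304 g/mol.
Moles MgO per formula unit = 0.60 Mg ÷ 1 = 0.6000.
MgO fraction = (0.6000 × 40.304) / 184.847 = 24.182/184.847 = 0.1308.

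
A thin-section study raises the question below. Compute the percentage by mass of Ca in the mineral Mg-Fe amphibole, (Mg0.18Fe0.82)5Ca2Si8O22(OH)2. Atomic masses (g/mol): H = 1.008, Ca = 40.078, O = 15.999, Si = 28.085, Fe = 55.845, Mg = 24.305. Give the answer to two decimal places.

8.51 weight percent

Molar mass of (Mg0.18Fe0.82)5Ca2Si8O22(OH)2: 0.90×24.305 + 4.10×55.845 + 2×40.078 + 8×28.085 + 24×15.999 + 2×1.008 = 941.667 g/mol.
Mass of Ca per formula unit: 2 × 40.078 = 80.156 g.
Weight fraction Ca = 80.156 / 941.667 = 0.0851.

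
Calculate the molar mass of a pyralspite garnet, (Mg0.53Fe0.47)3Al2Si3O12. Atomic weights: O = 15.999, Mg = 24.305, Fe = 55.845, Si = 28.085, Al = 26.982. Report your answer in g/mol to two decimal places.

M = 1.59·24.305 + 1.41·55.845 + 2·26.982 + 3·28.085 + 12·15.999

447.59 g/mol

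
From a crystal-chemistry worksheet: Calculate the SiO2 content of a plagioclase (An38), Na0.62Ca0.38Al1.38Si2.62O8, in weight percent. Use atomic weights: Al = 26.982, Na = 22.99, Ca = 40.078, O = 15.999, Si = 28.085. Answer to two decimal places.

58.67 wt%

Formula mass = 268.293 g/mol.
2.62 Si → 2.6200 mol SiO2 per formula unit; M(SiO2) = 60.083, so SiO2 mass = 157.417 g.
157.417/268.293 × 100 = 58.67 wt%.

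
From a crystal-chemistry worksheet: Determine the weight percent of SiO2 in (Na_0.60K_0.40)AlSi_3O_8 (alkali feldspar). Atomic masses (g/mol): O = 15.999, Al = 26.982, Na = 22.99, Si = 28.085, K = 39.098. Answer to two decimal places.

67.09 wt%

M((Na_0.60K_0.40)AlSi_3O_8) = 268.662 g/mol; M(SiO2) = 60.083 g/mol.
Moles SiO2 per formula unit = 3 Si ÷ 1 = 3.0000.
SiO2 fraction = (3.0000 × 60.083) / 268.662 = 180.249/268.662 = 0.6709.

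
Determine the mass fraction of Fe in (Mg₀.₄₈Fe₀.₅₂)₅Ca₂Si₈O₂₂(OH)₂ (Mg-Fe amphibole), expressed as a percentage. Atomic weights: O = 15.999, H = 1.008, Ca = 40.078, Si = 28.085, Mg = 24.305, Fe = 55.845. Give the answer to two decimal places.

16.23 wt%

Molar mass of (Mg₀.₄₈Fe₀.₅₂)₅Ca₂Si₈O₂₂(OH)₂: 2.40·24.305 + 2.60·55.845 + 2·40.078 + 8·28.085 + 24·15.999 + 2·1.008 = 894.357 g/mol.
Mass of Fe per formula unit: 2.60 × 55.845 = 145.197 g.
Weight fraction Fe = 145.197 / 894.357 = 0.1623.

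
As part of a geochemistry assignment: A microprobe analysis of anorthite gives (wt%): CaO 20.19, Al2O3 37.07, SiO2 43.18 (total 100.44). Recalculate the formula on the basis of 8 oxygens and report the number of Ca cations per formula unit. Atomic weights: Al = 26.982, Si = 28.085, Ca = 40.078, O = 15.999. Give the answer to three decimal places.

0.997 Ca apfu

20.19 wt% CaO ÷ 56.077 g/mol = 0.36004 mol, giving 0.36004 Ca and 0.36004 O.
37.07 wt% Al2O3 ÷ 101.961 g/mol = 0.36357 mol, giving 0.72714 Al and 1.09071 O.
43.18 wt% SiO2 ÷ 60.083 g/mol = 0.71867 mol, giving 0.71867 Si and 1.43734 O.
Oxygen sums to 2.88809; scaling by 8/2.88809 = 2.77000 puts the formula on 8 O.
Ca: 0.36004 × 2.77000 = 0.997 atoms per formula unit.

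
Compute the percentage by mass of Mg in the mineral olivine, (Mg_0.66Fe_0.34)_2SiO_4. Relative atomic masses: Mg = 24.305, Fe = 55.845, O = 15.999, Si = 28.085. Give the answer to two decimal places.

19.79 weight percent

Molar mass of (Mg_0.66Fe_0.34)_2SiO_4: 1.32×24.305 + 0.68×55.845 + 1×28.085 + 4×15.999 = 162.138 g/mol.
Mass of Mg per formula unit: 1.32 × 24.305 = 32.083 g.
Weight fraction Mg = 32.083 / 162.138 = 0.1979.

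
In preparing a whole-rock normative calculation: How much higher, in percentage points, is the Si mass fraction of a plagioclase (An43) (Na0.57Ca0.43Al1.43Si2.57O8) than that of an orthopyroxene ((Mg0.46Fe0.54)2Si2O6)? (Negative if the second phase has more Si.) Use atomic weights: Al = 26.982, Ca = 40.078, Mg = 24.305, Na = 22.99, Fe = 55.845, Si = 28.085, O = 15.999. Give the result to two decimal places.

First mineral: 72.178 g Si in 269.093 g formula = 26.82 wt% Si.
Second mineral: 56.170 g Si in 234.837 g formula = 23.92 wt% Si.
26.82% − 23.92% gives a difference of 2.90 percentage points.

2.90 percentage points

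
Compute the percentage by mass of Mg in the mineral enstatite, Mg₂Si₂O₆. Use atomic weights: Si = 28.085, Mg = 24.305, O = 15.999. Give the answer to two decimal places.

24.21 weight percent

Molar mass of Mg₂Si₂O₆: 2·24.305 + 2·28.085 + 6·15.999 = 200.774 g/mol.
Mass of Mg per formula unit: 2 × 24.305 = 48.610 g.
Weight fraction Mg = 48.610 / 200.774 = 0.2421.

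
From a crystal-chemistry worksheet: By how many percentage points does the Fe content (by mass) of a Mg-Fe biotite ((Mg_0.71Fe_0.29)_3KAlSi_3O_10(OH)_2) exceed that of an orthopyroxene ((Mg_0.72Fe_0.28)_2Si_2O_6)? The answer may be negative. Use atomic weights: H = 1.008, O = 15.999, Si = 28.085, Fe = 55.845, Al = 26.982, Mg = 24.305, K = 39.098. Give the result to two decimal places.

-3.39 percentage points

M((Mg_0.71Fe_0.29)_3KAlSi_3O_10(OH)_2) = 444.694 g/mol, so wt% Fe = 48.585/444.694 × 100 = 10.93%.
M((Mg_0.72Fe_0.28)_2Si_2O_6) = 218.436 g/mol, so wt% Fe = 31.273/218.436 × 100 = 14.32%.
10.93 − 14.32 = -3.39 pp.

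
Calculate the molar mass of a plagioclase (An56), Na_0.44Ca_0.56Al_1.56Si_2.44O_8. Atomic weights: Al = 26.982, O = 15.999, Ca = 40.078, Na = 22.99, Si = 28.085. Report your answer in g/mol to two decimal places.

The formula mass is the sum 0.44×22.99 + 0.56×40.078 + 1.56×26.982 + 2.44×28.085 + 8×15.999.

271.17 g/mol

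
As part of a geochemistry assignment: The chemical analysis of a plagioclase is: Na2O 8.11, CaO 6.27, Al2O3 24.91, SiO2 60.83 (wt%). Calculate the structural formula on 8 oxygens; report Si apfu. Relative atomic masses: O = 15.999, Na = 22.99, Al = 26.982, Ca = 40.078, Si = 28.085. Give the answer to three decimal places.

Na2O: 8.11/61.979 = 0.13085 mol → 0.26170 mol Na, 0.13085 mol O.
CaO: 6.27/56.077 = 0.11181 mol → 0.11181 mol Ca, 0.11181 mol O.
Al2O3: 24.91/101.961 = 0.24431 mol → 0.48862 mol Al, 0.73293 mol O.
SiO2: 60.83/60.083 = 1.01243 mol → 1.01243 mol Si, 2.02486 mol O.
Total oxygen = 3.00045 mol. Normalization factor = 8/3.00045 = 2.66627.
Si per 8 O = 1.01243 × 2.66627 = 2.699.

2.699 Si apfu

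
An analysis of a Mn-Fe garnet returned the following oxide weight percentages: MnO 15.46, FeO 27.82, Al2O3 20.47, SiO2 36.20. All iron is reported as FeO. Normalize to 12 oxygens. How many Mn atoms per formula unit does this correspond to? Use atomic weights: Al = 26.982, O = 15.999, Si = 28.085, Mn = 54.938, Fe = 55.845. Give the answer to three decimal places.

1.084 Mn apfu

MnO: 15.46/70.937 = 0.21794 mol → 0.21794 mol Mn, 0.21794 mol O.
FeO: 27.82/71.844 = 0.38723 mol → 0.38723 mol Fe, 0.38723 mol O.
Al2O3: 20.47/101.961 = 0.20076 mol → 0.40152 mol Al, 0.60228 mol O.
SiO2: 36.20/60.083 = 0.60250 mol → 0.60250 mol Si, 1.20500 mol O.
Total oxygen = 2.41245 mol. Normalization factor = 12/2.41245 = 4.97420.
Mn per 12 O = 0.21794 × 4.97420 = 1.084.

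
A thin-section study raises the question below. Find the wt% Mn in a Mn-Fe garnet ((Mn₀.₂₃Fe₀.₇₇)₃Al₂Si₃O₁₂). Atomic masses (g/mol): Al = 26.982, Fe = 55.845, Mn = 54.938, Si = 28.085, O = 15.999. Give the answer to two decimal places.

7.63 mass %

Molar mass of (Mn₀.₂₃Fe₀.₇₇)₃Al₂Si₃O₁₂: 0.69×54.938 + 2.31×55.845 + 2×26.982 + 3×28.085 + 12×15.999 = 497.116 g/mol.
Mass of Mn per formula unit: 0.69 × 54.938 = 37.907 g.
Weight fraction Mn = 37.907 / 497.116 = 0.0763.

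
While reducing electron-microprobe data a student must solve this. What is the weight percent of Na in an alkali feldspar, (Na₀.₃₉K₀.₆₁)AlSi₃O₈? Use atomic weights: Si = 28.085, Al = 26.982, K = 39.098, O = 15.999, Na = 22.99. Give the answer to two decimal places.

M((Na₀.₃₉K₀.₆₁)AlSi₃O₈) = 272.045 g/mol.
Na contributes 0.39 × 22.99 = 8.966 g per mole.
8.966/272.045 = 0.0330 → 3.30%.

3.30 mass %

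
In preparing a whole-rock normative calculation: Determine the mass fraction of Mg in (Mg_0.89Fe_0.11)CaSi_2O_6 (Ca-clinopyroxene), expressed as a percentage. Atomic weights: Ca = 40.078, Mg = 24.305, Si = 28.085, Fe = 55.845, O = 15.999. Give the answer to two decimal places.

9.83 wt%

Formula mass = 0.89*24.305 + 0.11*55.845 + 1*40.078 + 2*28.085 + 6*15.999 = 220.016 g/mol, of which 21.631 g is Mg.
So Mg makes up 21.631/220.016 = 0.0983 of the mass, i.e. 9.83%.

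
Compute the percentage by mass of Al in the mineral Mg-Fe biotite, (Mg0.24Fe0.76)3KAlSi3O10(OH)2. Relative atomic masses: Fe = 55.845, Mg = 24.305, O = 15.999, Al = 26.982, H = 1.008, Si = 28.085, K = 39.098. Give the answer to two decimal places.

M((Mg0.24Fe0.76)3KAlSi3O10(OH)2) = 489.165 g/mol.
Al contributes 1 × 26.982 = 26.982 g per mole.
26.982/489.165 = 0.0552 → 5.52%.

5.52 weight percent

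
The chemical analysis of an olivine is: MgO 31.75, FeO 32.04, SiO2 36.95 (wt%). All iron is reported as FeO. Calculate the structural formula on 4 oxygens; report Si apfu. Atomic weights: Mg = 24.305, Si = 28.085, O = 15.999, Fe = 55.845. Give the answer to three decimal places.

0.998 Si apfu

MgO (M=40.304): mol = 0.78776; Mg = 0.78776, O = 0.78776.
FeO (M=71.844): mol = 0.44597; Fe = 0.44597, O = 0.44597.
SiO2 (M=60.083): mol = 0.61498; Si = 0.61498, O = 1.22996.
ΣO = 2.46369; factor = 4/ΣO = 1.62358.
Si apfu = 0.61498 × 1.62358 = 0.998.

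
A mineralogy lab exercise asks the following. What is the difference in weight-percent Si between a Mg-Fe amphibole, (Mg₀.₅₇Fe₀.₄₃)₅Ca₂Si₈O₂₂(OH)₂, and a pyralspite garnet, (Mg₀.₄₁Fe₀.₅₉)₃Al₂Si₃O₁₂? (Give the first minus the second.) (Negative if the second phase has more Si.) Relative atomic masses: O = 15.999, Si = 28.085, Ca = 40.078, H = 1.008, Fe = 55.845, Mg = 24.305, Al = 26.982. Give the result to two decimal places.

7.17 percentage points

Si in (Mg₀.₅₇Fe₀.₄₃)₅Ca₂Si₈O₂₂(OH)₂: molar mass 880.164 g/mol; 8×28.085 = 224.680 g → 25.53 wt%.
Si in (Mg₀.₄₁Fe₀.₅₉)₃Al₂Si₃O₁₂: molar mass 458.948 g/mol; 3×28.085 = 84.255 g → 18.36 wt%.
Difference = 25.53 − 18.36 = 7.17 percentage points.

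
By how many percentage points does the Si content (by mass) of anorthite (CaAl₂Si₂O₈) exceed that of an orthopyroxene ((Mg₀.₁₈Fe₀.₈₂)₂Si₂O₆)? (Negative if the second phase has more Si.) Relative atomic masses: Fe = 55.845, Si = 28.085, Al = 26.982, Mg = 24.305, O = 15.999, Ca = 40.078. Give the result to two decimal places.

First mineral: 56.170 g Si in 278.204 g formula = 20.19 wt% Si.
Second mineral: 56.170 g Si in 252.500 g formula = 22.25 wt% Si.
20.19% − 22.25% gives a difference of -2.06 percentage points.

-2.06 percentage points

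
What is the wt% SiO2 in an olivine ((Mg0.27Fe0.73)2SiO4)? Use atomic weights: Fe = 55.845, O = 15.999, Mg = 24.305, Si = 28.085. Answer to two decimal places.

M((Mg0.27Fe0.73)2SiO4) = 186.739 g/mol; M(SiO2) = 60.083 g/mol.
Moles SiO2 per formula unit = 1 Si ÷ 1 = 1.0000.
SiO2 fraction = (1.0000 × 60.083) / 186.739 = 60.083/186.739 = 0.3217.

32.17 wt%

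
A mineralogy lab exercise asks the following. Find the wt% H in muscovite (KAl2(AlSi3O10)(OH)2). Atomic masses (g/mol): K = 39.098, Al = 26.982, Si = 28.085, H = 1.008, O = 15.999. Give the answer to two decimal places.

Molar mass of KAl2(AlSi3O10)(OH)2: 1*39.098 + 3*26.982 + 3*28.085 + 12*15.999 + 2*1.008 = 398.303 g/mol.
Mass of H per formula unit: 2 × 1.008 = 2.016 g.
Weight fraction H = 2.016 / 398.303 = 0.0051.

0.51 weight percent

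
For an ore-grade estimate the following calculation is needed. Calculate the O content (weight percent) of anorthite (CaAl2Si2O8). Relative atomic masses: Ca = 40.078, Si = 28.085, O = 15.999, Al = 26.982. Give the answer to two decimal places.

46.01 weight percent

Formula mass = 1×40.078 + 2×26.982 + 2×28.085 + 8×15.999 = 278.204 g/mol, of which 127.992 g is O.
So O makes up 127.992/278.204 = 0.4601 of the mass, i.e. 46.01%.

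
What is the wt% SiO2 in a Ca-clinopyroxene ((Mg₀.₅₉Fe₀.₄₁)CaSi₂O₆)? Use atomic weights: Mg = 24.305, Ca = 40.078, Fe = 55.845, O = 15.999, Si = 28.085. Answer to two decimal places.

Formula mass = 229.478 g/mol.
2 Si → 2.0000 mol SiO2 per formula unit; M(SiO2) = 60.083, so SiO2 mass = 120.166 g.
120.166/229.478 × 100 = 52.36 wt%.

52.36 wt%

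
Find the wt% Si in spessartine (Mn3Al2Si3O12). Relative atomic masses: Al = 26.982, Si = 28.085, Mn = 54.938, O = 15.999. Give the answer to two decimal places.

M(Mn3Al2Si3O12) = 495.021 g/mol.
Si contributes 3 × 28.085 = 84.255 g per mole.
84.255/495.021 = 0.1702 → 17.02%.

17.02 wt%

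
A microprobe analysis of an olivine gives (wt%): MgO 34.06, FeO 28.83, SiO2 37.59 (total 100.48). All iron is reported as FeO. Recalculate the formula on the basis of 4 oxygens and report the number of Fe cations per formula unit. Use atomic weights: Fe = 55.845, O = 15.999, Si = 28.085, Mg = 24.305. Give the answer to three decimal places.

34.06 wt% MgO ÷ 40.304 g/mol = 0.84508 mol, giving 0.84508 Mg and 0.84508 O.
28.83 wt% FeO ÷ 71.844 g/mol = 0.40129 mol, giving 0.40129 Fe and 0.40129 O.
37.59 wt% SiO2 ÷ 60.083 g/mol = 0.62563 mol, giving 0.62563 Si and 1.25126 O.
Oxygen sums to 2.49763; scaling by 4/2.49763 = 1.60152 puts the formula on 4 O.
Fe: 0.40129 × 1.60152 = 0.643 atoms per formula unit.

0.643 Fe apfu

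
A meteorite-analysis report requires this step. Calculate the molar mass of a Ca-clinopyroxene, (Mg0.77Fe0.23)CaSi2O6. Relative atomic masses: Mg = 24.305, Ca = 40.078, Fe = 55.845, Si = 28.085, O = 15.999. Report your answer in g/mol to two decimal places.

The formula mass is the sum 0.77×24.305 + 0.23×55.845 + 1×40.078 + 2×28.085 + 6×15.999.

223.80 g/mol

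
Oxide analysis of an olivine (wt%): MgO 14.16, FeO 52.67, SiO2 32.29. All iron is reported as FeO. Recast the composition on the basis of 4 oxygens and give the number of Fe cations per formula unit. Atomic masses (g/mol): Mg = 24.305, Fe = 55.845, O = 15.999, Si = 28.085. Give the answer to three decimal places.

1.358 Fe apfu

MgO (M=40.304): mol = 0.35133; Mg = 0.35133, O = 0.35133.
FeO (M=71.844): mol = 0.73312; Fe = 0.73312, O = 0.73312.
SiO2 (M=60.083): mol = 0.53742; Si = 0.53742, O = 1.07484.
ΣO = 2.15929; factor = 4/ΣO = 1.85246.
Fe apfu = 0.73312 × 1.85246 = 1.358.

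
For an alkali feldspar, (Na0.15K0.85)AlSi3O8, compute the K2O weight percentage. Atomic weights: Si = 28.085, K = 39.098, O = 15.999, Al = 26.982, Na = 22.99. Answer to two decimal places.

14.51 wt%

Formula mass = 275.911 g/mol.
0.85 K → 0.4250 mol K2O per formula unit; M(K2O) = 94.195, so K2O mass = 40.033 g.
40.033/275.911 × 100 = 14.51 wt%.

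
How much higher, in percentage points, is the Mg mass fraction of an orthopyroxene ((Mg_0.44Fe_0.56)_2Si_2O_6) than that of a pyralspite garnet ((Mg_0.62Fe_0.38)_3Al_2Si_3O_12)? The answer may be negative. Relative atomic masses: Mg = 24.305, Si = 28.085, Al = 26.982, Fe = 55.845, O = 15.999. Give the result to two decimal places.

-1.24 percentage points

Mg in (Mg_0.44Fe_0.56)_2Si_2O_6: molar mass 236.099 g/mol; 0.88×24.305 = 21.388 g → 9.06 wt%.
Mg in (Mg_0.62Fe_0.38)_3Al_2Si_3O_12: molar mass 439.078 g/mol; 1.86×24.305 = 45.207 g → 10.30 wt%.
Difference = 9.06 − 10.30 = -1.24 percentage points.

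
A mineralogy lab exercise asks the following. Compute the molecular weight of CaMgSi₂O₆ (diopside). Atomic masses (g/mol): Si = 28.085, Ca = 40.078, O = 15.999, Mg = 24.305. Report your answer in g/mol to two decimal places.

216.55 g/mol

M = 1(40.078) + 1(24.305) + 2(28.085) + 6(15.999)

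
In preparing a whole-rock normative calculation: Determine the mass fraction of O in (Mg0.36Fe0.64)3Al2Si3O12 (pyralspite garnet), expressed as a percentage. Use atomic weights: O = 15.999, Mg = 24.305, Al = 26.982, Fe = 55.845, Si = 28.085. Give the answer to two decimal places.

Molar mass of (Mg0.36Fe0.64)3Al2Si3O12: 1.08×24.305 + 1.92×55.845 + 2×26.982 + 3×28.085 + 12×15.999 = 463.679 g/mol.
Mass of O per formula unit: 12 × 15.999 = 191.988 g.
Weight fraction O = 191.988 / 463.679 = 0.4141.

41.41 weight percent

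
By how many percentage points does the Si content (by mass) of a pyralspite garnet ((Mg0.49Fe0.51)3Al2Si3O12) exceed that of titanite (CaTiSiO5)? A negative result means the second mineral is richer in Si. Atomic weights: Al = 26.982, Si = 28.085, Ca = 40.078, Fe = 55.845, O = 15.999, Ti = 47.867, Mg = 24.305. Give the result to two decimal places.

M((Mg0.49Fe0.51)3Al2Si3O12) = 451.378 g/mol, so wt% Si = 84.255/451.378 × 100 = 18.67%.
M(CaTiSiO5) = 196.025 g/mol, so wt% Si = 28.085/196.025 × 100 = 14.33%.
18.67 − 14.33 = 4.34 pp.

4.34 percentage points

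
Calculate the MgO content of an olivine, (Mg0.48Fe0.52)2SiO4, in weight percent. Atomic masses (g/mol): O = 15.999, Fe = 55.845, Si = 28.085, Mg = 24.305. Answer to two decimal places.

22.30 wt%

Molar mass of (Mg0.48Fe0.52)2SiO4 = 0.96×24.305 + 1.04×55.845 + 1×28.085 + 4×15.999 = 173.493 g/mol.
Each formula unit contains 0.96 Mg, equivalent to 0.96/1 = 0.9600 mol MgO.
M(MgO) = 1×24.305 + 1×15.999 = 40.304 g/mol.
Mass of MgO per formula unit = 0.9600 × 40.304 = 38.692 g.
MgO wt% = 38.692 / 173.493 × 100 = 22.30%.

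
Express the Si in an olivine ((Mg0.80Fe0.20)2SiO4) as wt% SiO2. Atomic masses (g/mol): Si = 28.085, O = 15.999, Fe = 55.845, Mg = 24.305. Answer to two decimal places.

Molar mass of (Mg0.80Fe0.20)2SiO4 = 1.60·24.305 + 0.40·55.845 + 1·28.085 + 4·15.999 = 153.307 g/mol.
Each formula unit contains 1 Si, equivalent to 1/1 = 1.0000 mol SiO2.
M(SiO2) = 1×28.085 + 2×15.999 = 60.083 g/mol.
Mass of SiO2 per formula unit = 1.0000 × 60.083 = 60.083 g.
SiO2 wt% = 60.083 / 153.307 × 100 = 39.19%.

39.19 wt%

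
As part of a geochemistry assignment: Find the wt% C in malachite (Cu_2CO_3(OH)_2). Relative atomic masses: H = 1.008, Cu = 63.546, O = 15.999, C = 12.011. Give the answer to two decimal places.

M(Cu_2CO_3(OH)_2) = 221.114 g/mol.
C contributes 1 × 12.011 = 12.011 g per mole.
12.011/221.114 = 0.0543 → 5.43%.

5.43 mass %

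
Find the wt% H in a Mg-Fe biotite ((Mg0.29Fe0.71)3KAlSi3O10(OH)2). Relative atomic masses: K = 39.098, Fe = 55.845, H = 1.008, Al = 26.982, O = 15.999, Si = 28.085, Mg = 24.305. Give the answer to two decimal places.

0.42 mass %

Molar mass of (Mg0.29Fe0.71)3KAlSi3O10(OH)2: 0.87*24.305 + 2.13*55.845 + 1*39.098 + 1*26.982 + 3*28.085 + 12*15.999 + 2*1.008 = 484.434 g/mol.
Mass of H per formula unit: 2 × 1.008 = 2.016 g.
Weight fraction H = 2.016 / 484.434 = 0.0042.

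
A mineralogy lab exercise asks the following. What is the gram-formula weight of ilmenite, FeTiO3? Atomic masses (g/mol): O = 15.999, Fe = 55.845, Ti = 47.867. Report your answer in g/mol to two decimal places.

151.71 g/mol

M = 1(55.845) + 1(47.867) + 3(15.999)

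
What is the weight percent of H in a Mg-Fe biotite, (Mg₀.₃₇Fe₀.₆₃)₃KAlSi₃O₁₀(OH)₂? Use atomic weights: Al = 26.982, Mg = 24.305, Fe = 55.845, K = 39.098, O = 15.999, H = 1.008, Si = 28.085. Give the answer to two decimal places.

Formula mass = 1.11·24.305 + 1.89·55.845 + 1·39.098 + 1·26.982 + 3·28.085 + 12·15.999 + 2·1.008 = 476.865 g/mol, of which 2.016 g is H.
So H makes up 2.016/476.865 = 0.0042 of the mass, i.e. 0.42%.

0.42 weight percent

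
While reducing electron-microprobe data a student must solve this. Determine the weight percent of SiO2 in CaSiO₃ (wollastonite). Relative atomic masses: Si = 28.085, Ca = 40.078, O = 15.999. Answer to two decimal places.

51.72 wt%

Formula mass = 116.160 g/mol.
1 Si → 1.0000 mol SiO2 per formula unit; M(SiO2) = 60.083, so SiO2 mass = 60.083 g.
60.083/116.160 × 100 = 51.72 wt%.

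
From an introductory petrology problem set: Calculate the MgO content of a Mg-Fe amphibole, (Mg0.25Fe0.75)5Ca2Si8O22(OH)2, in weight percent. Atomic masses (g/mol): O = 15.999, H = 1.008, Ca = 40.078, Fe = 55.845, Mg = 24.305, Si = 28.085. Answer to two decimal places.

5.41 wt%

Formula mass = 930.628 g/mol.
1.25 Mg → 1.2500 mol MgO per formula unit; M(MgO) = 40.304, so MgO mass = 50.380 g.
50.380/930.628 × 100 = 5.41 wt%.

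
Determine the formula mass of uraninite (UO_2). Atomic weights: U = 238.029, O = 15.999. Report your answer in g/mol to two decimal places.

270.03 g/mol

M = 1*238.029 + 2*15.999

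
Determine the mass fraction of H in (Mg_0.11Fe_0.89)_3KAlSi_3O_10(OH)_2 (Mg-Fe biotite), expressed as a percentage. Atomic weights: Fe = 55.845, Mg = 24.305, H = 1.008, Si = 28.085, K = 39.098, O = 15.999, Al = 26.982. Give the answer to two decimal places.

Molar mass of (Mg_0.11Fe_0.89)_3KAlSi_3O_10(OH)_2: 0.33*24.305 + 2.67*55.845 + 1*39.098 + 1*26.982 + 3*28.085 + 12*15.999 + 2*1.008 = 501.466 g/mol.
Mass of H per formula unit: 2 × 1.008 = 2.016 g.
Weight fraction H = 2.016 / 501.466 = 0.0040.

0.40 wt%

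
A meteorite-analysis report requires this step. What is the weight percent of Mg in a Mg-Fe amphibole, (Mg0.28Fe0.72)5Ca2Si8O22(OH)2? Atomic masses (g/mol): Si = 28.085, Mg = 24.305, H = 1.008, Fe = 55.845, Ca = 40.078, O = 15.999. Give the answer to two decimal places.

Formula mass = 1.40×24.305 + 3.60×55.845 + 2×40.078 + 8×28.085 + 24×15.999 + 2×1.008 = 925.897 g/mol, of which 34.027 g is Mg.
So Mg makes up 34.027/925.897 = 0.0368 of the mass, i.e. 3.68%.

3.68 mass %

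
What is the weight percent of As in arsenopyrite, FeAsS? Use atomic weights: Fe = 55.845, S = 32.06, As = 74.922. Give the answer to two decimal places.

Molar mass of FeAsS: 1×55.845 + 1×74.922 + 1×32.06 = 162.827 g/mol.
Mass of As per formula unit: 1 × 74.922 = 74.922 g.
Weight fraction As = 74.922 / 162.827 = 0.4601.

46.01 weight percent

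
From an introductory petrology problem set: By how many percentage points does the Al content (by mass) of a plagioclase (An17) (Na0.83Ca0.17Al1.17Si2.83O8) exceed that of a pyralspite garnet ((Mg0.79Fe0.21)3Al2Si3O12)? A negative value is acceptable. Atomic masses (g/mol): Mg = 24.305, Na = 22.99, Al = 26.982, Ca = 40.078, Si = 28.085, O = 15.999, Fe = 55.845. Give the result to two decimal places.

-0.84 percentage points

M(Na0.83Ca0.17Al1.17Si2.83O8) = 264.936 g/mol, so wt% Al = 31.569/264.936 × 100 = 11.92%.
M((Mg0.79Fe0.21)3Al2Si3O12) = 422.992 g/mol, so wt% Al = 53.964/422.992 × 100 = 12.76%.
11.92 − 12.76 = -0.84 pp.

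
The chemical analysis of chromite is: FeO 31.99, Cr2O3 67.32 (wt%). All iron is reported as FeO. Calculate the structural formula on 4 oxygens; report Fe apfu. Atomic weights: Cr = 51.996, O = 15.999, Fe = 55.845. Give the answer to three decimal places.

FeO: 31.99/71.844 = 0.44527 mol → 0.44527 mol Fe, 0.44527 mol O.
Cr2O3: 67.32/151.989 = 0.44293 mol → 0.88586 mol Cr, 1.32879 mol O.
Total oxygen = 1.77406 mol. Normalization factor = 4/1.77406 = 2.25472.
Fe per 4 O = 0.44527 × 2.25472 = 1.004.

1.004 Fe apfu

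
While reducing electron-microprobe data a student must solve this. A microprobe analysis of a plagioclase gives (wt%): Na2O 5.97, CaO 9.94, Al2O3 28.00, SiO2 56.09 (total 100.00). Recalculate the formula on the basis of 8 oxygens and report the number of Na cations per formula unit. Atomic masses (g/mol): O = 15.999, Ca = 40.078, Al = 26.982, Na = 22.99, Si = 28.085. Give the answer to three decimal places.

0.520 Na apfu

Na2O: 5.97/61.979 = 0.09632 mol → 0.19264 mol Na, 0.09632 mol O.
CaO: 9.94/56.077 = 0.17726 mol → 0.17726 mol Ca, 0.17726 mol O.
Al2O3: 28.00/101.961 = 0.27461 mol → 0.54922 mol Al, 0.82383 mol O.
SiO2: 56.09/60.083 = 0.93354 mol → 0.93354 mol Si, 1.86708 mol O.
Total oxygen = 2.96449 mol. Normalization factor = 8/2.96449 = 2.69861.
Na per 8 O = 0.19264 × 2.69861 = 0.520.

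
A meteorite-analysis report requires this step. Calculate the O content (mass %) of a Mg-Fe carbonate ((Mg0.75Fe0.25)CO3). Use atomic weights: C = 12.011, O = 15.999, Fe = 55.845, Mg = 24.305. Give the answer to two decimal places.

Molar mass of (Mg0.75Fe0.25)CO3: 0.75·24.305 + 0.25·55.845 + 1·12.011 + 3·15.999 = 92.198 g/mol.
Mass of O per formula unit: 3 × 15.999 = 47.997 g.
Weight fraction O = 47.997 / 92.198 = 0.5206.

52.06 mass %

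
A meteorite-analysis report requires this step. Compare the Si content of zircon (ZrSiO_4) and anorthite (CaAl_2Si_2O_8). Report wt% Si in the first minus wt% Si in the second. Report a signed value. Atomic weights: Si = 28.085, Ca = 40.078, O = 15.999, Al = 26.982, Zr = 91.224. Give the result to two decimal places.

First mineral: 28.085 g Si in 183.305 g formula = 15.32 wt% Si.
Second mineral: 56.170 g Si in 278.204 g formula = 20.19 wt% Si.
15.32% − 20.19% gives a difference of -4.87 percentage points.

-4.87 percentage points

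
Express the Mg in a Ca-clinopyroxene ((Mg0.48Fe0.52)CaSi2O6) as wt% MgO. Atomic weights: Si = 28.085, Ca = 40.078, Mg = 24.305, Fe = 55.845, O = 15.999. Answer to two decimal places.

Molar mass of (Mg0.48Fe0.52)CaSi2O6 = 0.48×24.305 + 0.52×55.845 + 1×40.078 + 2×28.085 + 6×15.999 = 232.948 g/mol.
Each formula unit contains 0.48 Mg, equivalent to 0.48/1 = 0.4800 mol MgO.
M(MgO) = 1×24.305 + 1×15.999 = 40.304 g/mol.
Mass of MgO per formula unit = 0.4800 × 40.304 = 19.346 g.
MgO wt% = 19.346 / 232.948 × 100 = 8.30%.

8.30 wt%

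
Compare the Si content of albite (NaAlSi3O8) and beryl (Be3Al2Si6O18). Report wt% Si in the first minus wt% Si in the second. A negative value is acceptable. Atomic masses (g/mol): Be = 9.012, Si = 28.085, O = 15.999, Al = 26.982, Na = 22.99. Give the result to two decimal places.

First mineral: 84.255 g Si in 262.219 g formula = 32.13 wt% Si.
Second mineral: 168.510 g Si in 537.492 g formula = 31.35 wt% Si.
32.13% − 31.35% gives a difference of 0.78 percentage points.

0.78 percentage points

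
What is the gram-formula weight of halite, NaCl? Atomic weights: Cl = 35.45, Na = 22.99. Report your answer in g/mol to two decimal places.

58.44 g/mol

The formula mass is the sum 1×22.99 + 1×35.45.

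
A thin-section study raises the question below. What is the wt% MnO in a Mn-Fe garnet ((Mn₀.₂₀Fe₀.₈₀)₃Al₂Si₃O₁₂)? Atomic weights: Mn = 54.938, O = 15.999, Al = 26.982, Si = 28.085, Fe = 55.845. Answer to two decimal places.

8.56 wt%

M((Mn₀.₂₀Fe₀.₈₀)₃Al₂Si₃O₁₂) = 497.198 g/mol; M(MnO) = 70.937 g/mol.
Moles MnO per formula unit = 0.60 Mn ÷ 1 = 0.6000.
MnO fraction = (0.6000 × 70.937) / 497.198 = 42.562/497.198 = 0.0856.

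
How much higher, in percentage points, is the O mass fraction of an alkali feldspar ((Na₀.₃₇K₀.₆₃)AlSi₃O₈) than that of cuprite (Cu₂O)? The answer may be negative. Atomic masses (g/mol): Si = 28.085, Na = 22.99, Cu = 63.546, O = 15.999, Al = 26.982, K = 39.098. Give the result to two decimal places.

M((Na₀.₃₇K₀.₆₃)AlSi₃O₈) = 272.367 g/mol, so wt% O = 127.992/272.367 × 100 = 46.99%.
M(Cu₂O) = 143.091 g/mol, so wt% O = 15.999/143.091 × 100 = 11.18%.
46.99 − 11.18 = 35.81 pp.

35.81 percentage points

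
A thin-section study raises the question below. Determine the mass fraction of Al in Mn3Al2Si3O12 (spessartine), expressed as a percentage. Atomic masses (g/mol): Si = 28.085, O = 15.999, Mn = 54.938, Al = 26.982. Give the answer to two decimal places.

10.90 mass %

M(Mn3Al2Si3O12) = 495.021 g/mol.
Al contributes 2 × 26.982 = 53.964 g per mole.
53.964/495.021 = 0.1090 → 10.90%.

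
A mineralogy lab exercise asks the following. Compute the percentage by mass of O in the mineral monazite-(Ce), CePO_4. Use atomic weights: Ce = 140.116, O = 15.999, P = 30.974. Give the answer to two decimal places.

Molar mass of CePO_4: 1·140.116 + 1·30.974 + 4·15.999 = 235.086 g/mol.
Mass of O per formula unit: 4 × 15.999 = 63.996 g.
Weight fraction O = 63.996 / 235.086 = 0.2722.

27.22 mass %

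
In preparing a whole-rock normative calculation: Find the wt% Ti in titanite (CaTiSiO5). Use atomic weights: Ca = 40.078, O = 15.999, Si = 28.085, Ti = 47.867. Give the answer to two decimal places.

M(CaTiSiO5) = 196.025 g/mol.
Ti contributes 1 × 47.867 = 47.867 g per mole.
47.867/196.025 = 0.2442 → 24.42%.

24.42 mass %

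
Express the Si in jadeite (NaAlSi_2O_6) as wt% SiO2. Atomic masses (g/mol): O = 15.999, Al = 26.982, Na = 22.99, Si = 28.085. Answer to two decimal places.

M(NaAlSi_2O_6) = 202.136 g/mol; M(SiO2) = 60.083 g/mol.
Moles SiO2 per formula unit = 2 Si ÷ 1 = 2.0000.
SiO2 fraction = (2.0000 × 60.083) / 202.136 = 120.166/202.136 = 0.5945.

59.45 wt%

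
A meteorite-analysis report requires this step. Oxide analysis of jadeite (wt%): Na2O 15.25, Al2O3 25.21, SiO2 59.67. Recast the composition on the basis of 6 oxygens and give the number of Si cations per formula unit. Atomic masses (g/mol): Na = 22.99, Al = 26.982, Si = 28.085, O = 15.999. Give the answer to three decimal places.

Na2O (M=61.979): mol = 0.24605; Na = 0.49210, O = 0.24605.
Al2O3 (M=101.961): mol = 0.24725; Al = 0.49450, O = 0.74175.
SiO2 (M=60.083): mol = 0.99313; Si = 0.99313, O = 1.98626.
ΣO = 2.97406; factor = 6/ΣO = 2.01744.
Si apfu = 0.99313 × 2.01744 = 2.004.

2.004 Si apfu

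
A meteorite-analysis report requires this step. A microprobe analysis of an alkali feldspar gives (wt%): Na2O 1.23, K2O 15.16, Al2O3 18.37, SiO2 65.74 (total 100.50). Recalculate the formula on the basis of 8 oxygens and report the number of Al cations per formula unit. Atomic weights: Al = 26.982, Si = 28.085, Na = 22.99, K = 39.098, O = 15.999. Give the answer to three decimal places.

1.23 wt% Na2O ÷ 61.979 g/mol = 0.01985 mol, giving 0.03970 Na and 0.01985 O.
15.16 wt% K2O ÷ 94.195 g/mol = 0.16094 mol, giving 0.32188 K and 0.16094 O.
18.37 wt% Al2O3 ÷ 101.961 g/mol = 0.18017 mol, giving 0.36034 Al and 0.54051 O.
65.74 wt% SiO2 ÷ 60.083 g/mol = 1.09415 mol, giving 1.09415 Si and 2.18830 O.
Oxygen sums to 2.90960; scaling by 8/2.90960 = 2.74952 puts the formula on 8 O.
Al: 0.36034 × 2.74952 = 0.991 atoms per formula unit.

0.991 Al apfu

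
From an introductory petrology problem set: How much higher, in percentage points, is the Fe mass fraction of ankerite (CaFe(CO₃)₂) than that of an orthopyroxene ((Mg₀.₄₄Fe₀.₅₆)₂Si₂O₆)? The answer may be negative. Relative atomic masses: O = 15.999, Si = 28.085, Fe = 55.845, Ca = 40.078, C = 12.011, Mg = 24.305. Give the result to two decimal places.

-0.63 percentage points

First mineral: 55.845 g Fe in 215.939 g formula = 25.86 wt% Fe.
Second mineral: 62.546 g Fe in 236.099 g formula = 26.49 wt% Fe.
25.86% − 26.49% gives a difference of -0.63 percentage points.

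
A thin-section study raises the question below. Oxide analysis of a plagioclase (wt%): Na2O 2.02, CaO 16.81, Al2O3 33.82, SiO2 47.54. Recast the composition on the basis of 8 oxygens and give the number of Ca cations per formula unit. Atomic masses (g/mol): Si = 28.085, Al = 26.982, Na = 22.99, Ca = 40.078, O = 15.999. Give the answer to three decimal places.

0.824 Ca apfu

Na2O: 2.02/61.979 = 0.03259 mol → 0.06518 mol Na, 0.03259 mol O.
CaO: 16.81/56.077 = 0.29977 mol → 0.29977 mol Ca, 0.29977 mol O.
Al2O3: 33.82/101.961 = 0.33170 mol → 0.66340 mol Al, 0.99510 mol O.
SiO2: 47.54/60.083 = 0.79124 mol → 0.79124 mol Si, 1.58248 mol O.
Total oxygen = 2.90994 mol. Normalization factor = 8/2.90994 = 2.74920.
Ca per 8 O = 0.29977 × 2.74920 = 0.824.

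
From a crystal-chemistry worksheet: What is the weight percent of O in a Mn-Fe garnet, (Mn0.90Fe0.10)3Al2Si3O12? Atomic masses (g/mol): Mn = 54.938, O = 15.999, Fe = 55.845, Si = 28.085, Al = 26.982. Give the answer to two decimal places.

38.76 weight percent

Molar mass of (Mn0.90Fe0.10)3Al2Si3O12: 2.70*54.938 + 0.30*55.845 + 2*26.982 + 3*28.085 + 12*15.999 = 495.293 g/mol.
Mass of O per formula unit: 12 × 15.999 = 191.988 g.
Weight fraction O = 191.988 / 495.293 = 0.3876.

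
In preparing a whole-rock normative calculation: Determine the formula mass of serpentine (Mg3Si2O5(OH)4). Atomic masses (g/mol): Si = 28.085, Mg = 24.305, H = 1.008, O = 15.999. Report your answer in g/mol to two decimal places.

277.11 g/mol

M = 3*24.305 + 2*28.085 + 9*15.999 + 4*1.008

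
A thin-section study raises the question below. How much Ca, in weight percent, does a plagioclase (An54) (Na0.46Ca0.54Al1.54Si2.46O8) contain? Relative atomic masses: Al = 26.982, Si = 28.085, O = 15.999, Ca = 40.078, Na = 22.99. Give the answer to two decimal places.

7.99 weight percent

M(Na0.46Ca0.54Al1.54Si2.46O8) = 270.851 g/mol.
Ca contributes 0.54 × 40.078 = 21.642 g per mole.
21.642/270.851 = 0.0799 → 7.99%.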